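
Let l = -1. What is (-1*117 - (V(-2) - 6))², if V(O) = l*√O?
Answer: (111 - I*√2)² ≈ 12319.0 - 313.96*I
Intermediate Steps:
V(O) = -√O
(-1*117 - (V(-2) - 6))² = (-1*117 - (-√(-2) - 6))² = (-117 - (-I*√2 - 6))² = (-117 - (-6 - I*√2))² = (-117 + (6 + I*√2))² = (-111 + I*√2)²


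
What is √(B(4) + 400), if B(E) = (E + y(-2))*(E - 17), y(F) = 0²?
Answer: 2*√87 ≈ 18.655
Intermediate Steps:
y(F) = 0
B(E) = E*(-17 + E) (B(E) = (E + 0)*(E - 17) = E*(-17 + E))
√(B(4) + 400) = √(4*(-17 + 4) + 400) = √(4*(-13) + 400) = √(-52 + 400) = √348 = 2*√87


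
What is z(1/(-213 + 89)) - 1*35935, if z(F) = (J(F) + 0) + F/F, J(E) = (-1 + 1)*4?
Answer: -35934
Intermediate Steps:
J(E) = 0 (J(E) = 0*4 = 0)
z(F) = 1 (z(F) = (0 + 0) + F/F = 0 + 1 = 1)
z(1/(-213 + 89)) - 1*35935 = 1 - 1*35935 = 1 - 35935 = -35934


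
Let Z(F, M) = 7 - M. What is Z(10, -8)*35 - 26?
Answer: 499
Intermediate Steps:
Z(10, -8)*35 - 26 = (7 - 1*(-8))*35 - 26 = (7 + 8)*35 - 26 = 15*35 - 26 = 525 - 26 = 499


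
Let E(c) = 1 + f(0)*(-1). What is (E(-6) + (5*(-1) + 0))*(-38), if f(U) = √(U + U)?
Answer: 152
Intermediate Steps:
f(U) = √2*√U (f(U) = √(2*U) = √2*√U)
E(c) = 1 (E(c) = 1 + (√2*√0)*(-1) = 1 + (√2*0)*(-1) = 1 + 0*(-1) = 1 + 0 = 1)
(E(-6) + (5*(-1) + 0))*(-38) = (1 + (5*(-1) + 0))*(-38) = (1 + (-5 + 0))*(-38) = (1 - 5)*(-38) = -4*(-38) = 152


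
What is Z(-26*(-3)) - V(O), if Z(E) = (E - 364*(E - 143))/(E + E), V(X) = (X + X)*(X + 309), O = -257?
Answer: 161281/6 ≈ 26880.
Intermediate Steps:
V(X) = 2*X*(309 + X) (V(X) = (2*X)*(309 + X) = 2*X*(309 + X))
Z(E) = (52052 - 363*E)/(2*E) (Z(E) = (E - 364*(-143 + E))/((2*E)) = (E + (52052 - 364*E))*(1/(2*E)) = (52052 - 363*E)*(1/(2*E)) = (52052 - 363*E)/(2*E))
Z(-26*(-3)) - V(O) = (-363/2 + 26026/((-26*(-3)))) - 2*(-257)*(309 - 257) = (-363/2 + 26026/78) - 2*(-257)*52 = (-363/2 + 26026*(1/78)) - 1*(-26728) = (-363/2 + 1001/3) + 26728 = 913/6 + 26728 = 161281/6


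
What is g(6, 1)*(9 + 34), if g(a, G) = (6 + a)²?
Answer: 6192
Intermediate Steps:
g(6, 1)*(9 + 34) = (6 + 6)²*(9 + 34) = 12²*43 = 144*43 = 6192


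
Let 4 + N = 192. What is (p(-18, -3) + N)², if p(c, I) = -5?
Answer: 33489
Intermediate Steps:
N = 188 (N = -4 + 192 = 188)
(p(-18, -3) + N)² = (-5 + 188)² = 183² = 33489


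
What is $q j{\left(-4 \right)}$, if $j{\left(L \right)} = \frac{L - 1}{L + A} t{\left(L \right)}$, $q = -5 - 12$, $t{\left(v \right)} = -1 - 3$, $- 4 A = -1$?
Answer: $\frac{272}{3} \approx 90.667$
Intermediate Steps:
$A = \frac{1}{4}$ ($A = \left(- \frac{1}{4}\right) \left(-1\right) = \frac{1}{4} \approx 0.25$)
$t{\left(v \right)} = -4$
$q = -17$ ($q = -5 - 12 = -17$)
$j{\left(L \right)} = - \frac{4 \left(-1 + L\right)}{\frac{1}{4} + L}$ ($j{\left(L \right)} = \frac{L - 1}{L + \frac{1}{4}} \left(-4\right) = \frac{-1 + L}{\frac{1}{4} + L} \left(-4\right) = - \frac{4 \left(-1 + L\right)}{\frac{1}{4} + L}$)
$q j{\left(-4 \right)} = - 17 \frac{16 \left(1 - -4\right)}{1 + 4 \left(-4\right)} = - 17 \frac{16 \left(1 + 4\right)}{1 - 16} = - 17 \cdot 16 \frac{1}{-15} \cdot 5 = - 17 \cdot 16 \left(- \frac{1}{15}\right) 5 = \left(-17\right) \left(- \frac{16}{3}\right) = \frac{272}{3}$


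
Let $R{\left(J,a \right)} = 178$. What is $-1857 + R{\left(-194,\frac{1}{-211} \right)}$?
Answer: $-1679$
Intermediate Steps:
$-1857 + R{\left(-194,\frac{1}{-211} \right)} = -1857 + 178 = -1679$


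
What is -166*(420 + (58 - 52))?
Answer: -70716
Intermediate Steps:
-166*(420 + (58 - 52)) = -166*(420 + 6) = -166*426 = -70716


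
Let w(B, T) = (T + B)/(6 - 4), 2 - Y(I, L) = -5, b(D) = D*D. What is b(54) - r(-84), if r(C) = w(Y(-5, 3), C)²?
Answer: 5735/4 ≈ 1433.8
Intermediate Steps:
b(D) = D²
Y(I, L) = 7 (Y(I, L) = 2 - 1*(-5) = 2 + 5 = 7)
w(B, T) = B/2 + T/2 (w(B, T) = (B + T)/2 = (B + T)*(½) = B/2 + T/2)
r(C) = (7/2 + C/2)² (r(C) = ((½)*7 + C/2)² = (7/2 + C/2)²)
b(54) - r(-84) = 54² - (7 - 84)²/4 = 2916 - (-77)²/4 = 2916 - 5929/4 = 5735/4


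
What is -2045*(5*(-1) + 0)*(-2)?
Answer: -20450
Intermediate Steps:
-2045*(5*(-1) + 0)*(-2) = -2045*(-5 + 0)*(-2) = -(-10225)*(-2) = -2045*10 = -20450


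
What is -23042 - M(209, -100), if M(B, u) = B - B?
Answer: -23042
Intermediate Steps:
M(B, u) = 0
-23042 - M(209, -100) = -23042 - 1*0 = -23042 + 0 = -23042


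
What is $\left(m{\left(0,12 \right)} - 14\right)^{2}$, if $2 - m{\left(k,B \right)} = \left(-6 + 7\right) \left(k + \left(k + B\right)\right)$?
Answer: $576$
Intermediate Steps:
$m{\left(k,B \right)} = 2 - B - 2 k$ ($m{\left(k,B \right)} = 2 - \left(-6 + 7\right) \left(k + \left(k + B\right)\right) = 2 - 1 \left(k + \left(B + k\right)\right) = 2 - 1 \left(B + 2 k\right) = 2 - \left(B + 2 k\right) = 2 - B - 2 k$)
$\left(m{\left(0,12 \right)} - 14\right)^{2} = \left(\left(2 - 12 - 0\right) - 14\right)^{2} = \left(\left(2 - 12 + 0\right) - 14\right)^{2} = \left(-10 - 14\right)^{2} = \left(-24\right)^{2} = 576$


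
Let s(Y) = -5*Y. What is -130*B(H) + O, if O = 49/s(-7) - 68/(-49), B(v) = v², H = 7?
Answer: -1559967/245 ≈ -6367.2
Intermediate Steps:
O = 683/245 (O = 49/((-5*(-7))) - 68/(-49) = 49/35 - 68*(-1/49) = 49*(1/35) + 68/49 = 7/5 + 68/49 = 683/245 ≈ 2.7878)
-130*B(H) + O = -130*7² + 683/245 = -130*49 + 683/245 = -6370 + 683/245 = -1559967/245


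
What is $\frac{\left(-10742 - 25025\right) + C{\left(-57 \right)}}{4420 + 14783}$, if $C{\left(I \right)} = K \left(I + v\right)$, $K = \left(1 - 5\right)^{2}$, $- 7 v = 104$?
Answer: $- \frac{86139}{44807} \approx -1.9224$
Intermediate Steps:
$v = - \frac{104}{7}$ ($v = \left(- \frac{1}{7}\right) 104 = - \frac{104}{7} \approx -14.857$)
$K = 16$ ($K = \left(-4\right)^{2} = 16$)
$C{\left(I \right)} = - \frac{1664}{7} + 16 I$ ($C{\left(I \right)} = 16 \left(I - \frac{104}{7}\right) = 16 \left(- \frac{104}{7} + I\right) = - \frac{1664}{7} + 16 I$)
$\frac{\left(-10742 - 25025\right) + C{\left(-57 \right)}}{4420 + 14783} = \frac{\left(-10742 - 25025\right) + \left(- \frac{1664}{7} + 16 \left(-57\right)\right)}{4420 + 14783} = \frac{\left(-10742 - 25025\right) - \frac{8048}{7}}{19203} = \left(-35767 - \frac{8048}{7}\right) \frac{1}{19203} = \left(- \frac{258417}{7}\right) \frac{1}{19203} = - \frac{86139}{44807}$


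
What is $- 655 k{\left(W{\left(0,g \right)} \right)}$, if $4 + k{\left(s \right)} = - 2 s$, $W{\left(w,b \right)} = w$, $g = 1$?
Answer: $2620$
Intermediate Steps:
$k{\left(s \right)} = -4 - 2 s$
$- 655 k{\left(W{\left(0,g \right)} \right)} = - 655 \left(-4 - 0\right) = - 655 \left(-4 + 0\right) = \left(-655\right) \left(-4\right) = 2620$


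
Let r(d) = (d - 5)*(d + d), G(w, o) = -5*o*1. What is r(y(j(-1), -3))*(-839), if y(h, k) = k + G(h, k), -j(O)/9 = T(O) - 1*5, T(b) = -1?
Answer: -140952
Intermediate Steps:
G(w, o) = -5*o
j(O) = 54 (j(O) = -9*(-1 - 1*5) = -9*(-1 - 5) = -9*(-6) = 54)
y(h, k) = -4*k (y(h, k) = k - 5*k = -4*k)
r(d) = 2*d*(-5 + d) (r(d) = (-5 + d)*(2*d) = 2*d*(-5 + d))
r(y(j(-1), -3))*(-839) = (2*(-4*(-3))*(-5 - 4*(-3)))*(-839) = (2*12*(-5 + 12))*(-839) = (2*12*7)*(-839) = 168*(-839) = -140952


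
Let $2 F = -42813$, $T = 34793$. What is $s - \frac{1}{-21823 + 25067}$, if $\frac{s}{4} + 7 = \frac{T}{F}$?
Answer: $- \frac{4791781165}{138885372} \approx -34.502$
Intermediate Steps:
$F = - \frac{42813}{2}$ ($F = \frac{1}{2} \left(-42813\right) = - \frac{42813}{2} \approx -21407.0$)
$s = - \frac{1477108}{42813}$ ($s = -28 + 4 \frac{34793}{- \frac{42813}{2}} = -28 + 4 \cdot 34793 \left(- \frac{2}{42813}\right) = -28 + 4 \left(- \frac{69586}{42813}\right) = -28 - \frac{278344}{42813} = - \frac{1477108}{42813} \approx -34.501$)
$s - \frac{1}{-21823 + 25067} = - \frac{1477108}{42813} - \frac{1}{-21823 + 25067} = - \frac{1477108}{42813} - \frac{1}{3244} = - \frac{4791781165}{138885372}$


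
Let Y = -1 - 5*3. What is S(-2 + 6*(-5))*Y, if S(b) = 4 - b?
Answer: -576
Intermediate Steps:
Y = -16 (Y = -1 - 15 = -16)
S(-2 + 6*(-5))*Y = (4 - (-2 + 6*(-5)))*(-16) = (4 - (-2 - 30))*(-16) = (4 - 1*(-32))*(-16) = (4 + 32)*(-16) = 36*(-16) = -576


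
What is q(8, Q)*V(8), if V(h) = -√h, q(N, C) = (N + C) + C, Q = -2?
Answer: -8*√2 ≈ -11.314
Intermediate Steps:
q(N, C) = N + 2*C (q(N, C) = (C + N) + C = N + 2*C)
q(8, Q)*V(8) = (8 + 2*(-2))*(-√8) = (8 - 4)*(-2*√2) = 4*(-2*√2) = -8*√2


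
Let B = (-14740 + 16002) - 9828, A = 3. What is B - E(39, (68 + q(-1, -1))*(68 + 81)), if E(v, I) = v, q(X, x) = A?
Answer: -8605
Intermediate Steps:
q(X, x) = 3
B = -8566 (B = 1262 - 9828 = -8566)
B - E(39, (68 + q(-1, -1))*(68 + 81)) = -8566 - 1*39 = -8566 - 39 = -8605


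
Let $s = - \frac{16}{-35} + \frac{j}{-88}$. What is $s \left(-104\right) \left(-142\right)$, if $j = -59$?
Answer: $\frac{6411158}{385} \approx 16652.0$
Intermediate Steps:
$s = \frac{3473}{3080}$ ($s = - \frac{16}{-35} - \frac{59}{-88} = \left(-16\right) \left(- \frac{1}{35}\right) - - \frac{59}{88} = \frac{16}{35} + \frac{59}{88} = \frac{3473}{3080} \approx 1.1276$)
$s \left(-104\right) \left(-142\right) = \frac{3473}{3080} \left(-104\right) \left(-142\right) = \left(- \frac{45149}{385}\right) \left(-142\right) = \frac{6411158}{385}$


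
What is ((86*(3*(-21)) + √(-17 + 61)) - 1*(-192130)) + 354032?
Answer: 540744 + 2*√11 ≈ 5.4075e+5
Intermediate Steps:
((86*(3*(-21)) + √(-17 + 61)) - 1*(-192130)) + 354032 = ((86*(-63) + √44) + 192130) + 354032 = ((-5418 + 2*√11) + 192130) + 354032 = (186712 + 2*√11) + 354032 = 540744 + 2*√11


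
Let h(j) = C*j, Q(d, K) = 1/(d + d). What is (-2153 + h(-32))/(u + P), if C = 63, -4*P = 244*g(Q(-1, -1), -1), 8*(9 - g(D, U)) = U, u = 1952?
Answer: -33352/11163 ≈ -2.9877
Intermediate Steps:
Q(d, K) = 1/(2*d)
g(D, U) = 9 - U/8
P = -4453/8 (P = -61*(9 - ⅛*(-1)) = -61*(9 + ⅛) = -61*73/8 = -¼*4453/2 = -4453/8 ≈ -556.63)
h(j) = 63*j
(-2153 + h(-32))/(u + P) = (-2153 + 63*(-32))/(1952 - 4453/8) = (-2153 - 2016)/(11163/8) = -4169*8/11163 = -33352/11163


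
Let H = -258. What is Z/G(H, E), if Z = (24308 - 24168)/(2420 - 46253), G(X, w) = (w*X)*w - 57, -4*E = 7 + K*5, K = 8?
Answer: 1120/12510683361 ≈ 8.9523e-8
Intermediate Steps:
E = -47/4 (E = -(7 + 8*5)/4 = -(7 + 40)/4 = -¼*47 = -47/4 ≈ -11.750)
G(X, w) = -57 + X*w² (G(X, w) = (X*w)*w - 57 = X*w² - 57 = -57 + X*w²)
Z = -140/43833 (Z = 140/(-43833) = 140*(-1/43833) = -140/43833 ≈ -0.0031939)
Z/G(H, E) = -140/(43833*(-57 - 258*(-47/4)²)) = -140/(43833*(-57 - 258*2209/16)) = -140/(43833*(-57 - 284961/8)) = -140/(43833*(-285417/8)) = -140/43833*(-8/285417) = 1120/12510683361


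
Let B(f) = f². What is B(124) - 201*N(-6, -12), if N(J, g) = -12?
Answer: 17788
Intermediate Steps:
B(124) - 201*N(-6, -12) = 124² - 201*(-12) = 15376 - 1*(-2412) = 15376 + 2412 = 17788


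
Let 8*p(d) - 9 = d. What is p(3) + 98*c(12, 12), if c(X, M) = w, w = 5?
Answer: 983/2 ≈ 491.50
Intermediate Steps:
c(X, M) = 5
p(d) = 9/8 + d/8
p(3) + 98*c(12, 12) = (9/8 + (1/8)*3) + 98*5 = (9/8 + 3/8) + 490 = 3/2 + 490 = 983/2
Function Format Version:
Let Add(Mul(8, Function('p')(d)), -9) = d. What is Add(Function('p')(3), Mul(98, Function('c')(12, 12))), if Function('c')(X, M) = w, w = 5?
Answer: Rational(983, 2) ≈ 491.50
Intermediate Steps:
Function('c')(X, M) = 5
Function('p')(d) = Add(Rational(9, 8), Mul(Rational(1, 8), d))
Add(Function('p')(3), Mul(98, Function('c')(12, 12))) = Add(Add(Rational(9, 8), Mul(Rational(1, 8), 3)), Mul(98, 5)) = Add(Add(Rational(9, 8), Rational(3, 8)), 490) = Add(Rational(3, 2), 490) = Rational(983, 2)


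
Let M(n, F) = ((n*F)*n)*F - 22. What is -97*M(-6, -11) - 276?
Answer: -420674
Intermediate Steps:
M(n, F) = -22 + F²*n² (M(n, F) = ((F*n)*n)*F - 22 = (F*n²)*F - 22 = F²*n² - 22 = -22 + F²*n²)
-97*M(-6, -11) - 276 = -97*(-22 + (-11)²*(-6)²) - 276 = -97*(-22 + 121*36) - 276 = -97*(-22 + 4356) - 276 = -97*4334 - 276 = -420398 - 276 = -420674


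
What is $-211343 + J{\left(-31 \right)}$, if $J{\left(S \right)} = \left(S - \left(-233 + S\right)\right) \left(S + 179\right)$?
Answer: $-176859$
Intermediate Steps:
$J{\left(S \right)} = 41707 + 233 S$ ($J{\left(S \right)} = 233 \left(179 + S\right) = 41707 + 233 S$)
$-211343 + J{\left(-31 \right)} = -211343 + \left(41707 + 233 \left(-31\right)\right) = -211343 + \left(41707 - 7223\right) = -211343 + 34484 = -176859$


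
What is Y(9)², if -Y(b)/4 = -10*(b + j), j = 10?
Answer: 577600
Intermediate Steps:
Y(b) = 400 + 40*b (Y(b) = -(-40)*(b + 10) = -(-40)*(10 + b) = -4*(-100 - 10*b) = 400 + 40*b)
Y(9)² = (400 + 40*9)² = (400 + 360)² = 760² = 577600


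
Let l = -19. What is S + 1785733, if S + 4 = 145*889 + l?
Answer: 1914615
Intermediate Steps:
S = 128882 (S = -4 + (145*889 - 19) = -4 + (128905 - 19) = -4 + 128886 = 128882)
S + 1785733 = 128882 + 1785733 = 1914615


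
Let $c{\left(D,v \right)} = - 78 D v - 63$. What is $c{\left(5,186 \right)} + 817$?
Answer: $-71786$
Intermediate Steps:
$c{\left(D,v \right)} = -63 - 78 D v$ ($c{\left(D,v \right)} = - 78 D v - 63 = -63 - 78 D v$)
$c{\left(5,186 \right)} + 817 = \left(-63 - 390 \cdot 186\right) + 817 = \left(-63 - 72540\right) + 817 = -72603 + 817 = -71786$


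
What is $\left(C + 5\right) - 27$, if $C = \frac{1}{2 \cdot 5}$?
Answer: $- \frac{219}{10} \approx -21.9$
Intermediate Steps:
$C = \frac{1}{10}$ ($C = \frac{1}{2} \cdot \frac{1}{5} = \frac{1}{10} \approx 0.1$)
$\left(C + 5\right) - 27 = \left(\frac{1}{10} + 5\right) - 27 = \frac{51}{10} - 27 = - \frac{219}{10}$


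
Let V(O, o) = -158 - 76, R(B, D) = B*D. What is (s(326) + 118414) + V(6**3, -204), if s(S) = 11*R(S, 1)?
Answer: 121766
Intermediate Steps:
V(O, o) = -234
s(S) = 11*S (s(S) = 11*(S*1) = 11*S)
(s(326) + 118414) + V(6**3, -204) = (11*326 + 118414) - 234 = (3586 + 118414) - 234 = 122000 - 234 = 121766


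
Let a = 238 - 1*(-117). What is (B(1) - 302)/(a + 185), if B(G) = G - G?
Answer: -151/270 ≈ -0.55926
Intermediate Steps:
a = 355 (a = 238 + 117 = 355)
B(G) = 0
(B(1) - 302)/(a + 185) = (0 - 302)/(355 + 185) = -302/540 = -302*1/540 = -151/270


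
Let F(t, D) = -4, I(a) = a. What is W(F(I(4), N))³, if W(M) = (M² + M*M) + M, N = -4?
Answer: 21952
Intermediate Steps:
W(M) = M + 2*M² (W(M) = (M² + M²) + M = 2*M² + M = M + 2*M²)
W(F(I(4), N))³ = (-4*(1 + 2*(-4)))³ = (-4*(1 - 8))³ = (-4*(-7))³ = 28³ = 21952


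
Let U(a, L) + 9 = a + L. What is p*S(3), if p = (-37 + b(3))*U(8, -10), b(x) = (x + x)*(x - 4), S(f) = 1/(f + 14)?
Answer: 473/17 ≈ 27.824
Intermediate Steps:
S(f) = 1/(14 + f)
U(a, L) = -9 + L + a (U(a, L) = -9 + (a + L) = -9 + (L + a) = -9 + L + a)
b(x) = 2*x*(-4 + x) (b(x) = (2*x)*(-4 + x) = 2*x*(-4 + x))
p = 473 (p = (-37 + 2*3*(-4 + 3))*(-9 - 10 + 8) = (-37 + 2*3*(-1))*(-11) = (-37 - 6)*(-11) = -43*(-11) = 473)
p*S(3) = 473/(14 + 3) = 473/17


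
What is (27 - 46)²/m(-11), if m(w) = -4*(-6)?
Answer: 361/24 ≈ 15.042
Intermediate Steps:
m(w) = 24
(27 - 46)²/m(-11) = (27 - 46)²/24 = (-19)²*(1/24) = 361*(1/24) = 361/24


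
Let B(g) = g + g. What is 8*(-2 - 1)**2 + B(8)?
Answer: 88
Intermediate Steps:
B(g) = 2*g
8*(-2 - 1)**2 + B(8) = 8*(-2 - 1)**2 + 2*8 = 8*(-3)**2 + 16 = 8*9 + 16 = 72 + 16 = 88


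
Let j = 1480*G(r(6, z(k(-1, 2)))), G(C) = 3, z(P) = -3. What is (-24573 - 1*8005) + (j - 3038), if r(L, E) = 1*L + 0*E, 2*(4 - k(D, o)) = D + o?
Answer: -31176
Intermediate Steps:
k(D, o) = 4 - D/2 - o/2 (k(D, o) = 4 - (D + o)/2 = 4 + (-D/2 - o/2) = 4 - D/2 - o/2)
r(L, E) = L (r(L, E) = L + 0 = L)
j = 4440 (j = 1480*3 = 4440)
(-24573 - 1*8005) + (j - 3038) = (-24573 - 1*8005) + (4440 - 3038) = (-24573 - 8005) + 1402 = -32578 + 1402 = -31176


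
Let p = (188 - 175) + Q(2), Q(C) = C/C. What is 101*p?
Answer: 1414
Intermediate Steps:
Q(C) = 1
p = 14 (p = (188 - 175) + 1 = 13 + 1 = 14)
101*p = 101*14 = 1414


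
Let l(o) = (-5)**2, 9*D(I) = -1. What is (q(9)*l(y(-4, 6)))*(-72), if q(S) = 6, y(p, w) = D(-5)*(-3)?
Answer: -10800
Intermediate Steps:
D(I) = -1/9 (D(I) = (1/9)*(-1) = -1/9)
y(p, w) = 1/3 (y(p, w) = -1/9*(-3) = 1/3)
l(o) = 25
(q(9)*l(y(-4, 6)))*(-72) = (6*25)*(-72) = 150*(-72) = -10800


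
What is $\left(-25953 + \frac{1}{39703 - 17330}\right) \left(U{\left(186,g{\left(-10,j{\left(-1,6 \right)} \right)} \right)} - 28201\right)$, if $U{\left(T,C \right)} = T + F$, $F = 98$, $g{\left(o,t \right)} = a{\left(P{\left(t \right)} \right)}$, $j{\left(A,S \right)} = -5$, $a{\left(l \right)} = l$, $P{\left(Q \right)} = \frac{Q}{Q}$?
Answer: $\frac{16209907447156}{22373} \approx 7.2453 \cdot 10^{8}$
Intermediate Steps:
$P{\left(Q \right)} = 1$
$g{\left(o,t \right)} = 1$
$U{\left(T,C \right)} = 98 + T$ ($U{\left(T,C \right)} = T + 98 = 98 + T$)
$\left(-25953 + \frac{1}{39703 - 17330}\right) \left(U{\left(186,g{\left(-10,j{\left(-1,6 \right)} \right)} \right)} - 28201\right) = \left(-25953 + \frac{1}{39703 - 17330}\right) \left(\left(98 + 186\right) - 28201\right) = \left(-25953 + \frac{1}{22373}\right) \left(284 - 28201\right) = \left(-25953 + \frac{1}{22373}\right) \left(-27917\right) = \left(- \frac{580646468}{22373}\right) \left(-27917\right) = \frac{16209907447156}{22373}$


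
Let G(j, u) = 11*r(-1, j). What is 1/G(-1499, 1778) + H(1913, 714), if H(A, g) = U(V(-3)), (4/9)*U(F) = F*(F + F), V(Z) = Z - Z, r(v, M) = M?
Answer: -1/16489 ≈ -6.0647e-5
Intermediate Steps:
V(Z) = 0
U(F) = 9*F²/2 (U(F) = 9*(F*(F + F))/4 = 9*(F*(2*F))/4 = 9*(2*F²)/4 = 9*F²/2)
H(A, g) = 0 (H(A, g) = (9/2)*0² = (9/2)*0 = 0)
G(j, u) = 11*j
1/G(-1499, 1778) + H(1913, 714) = 1/(11*(-1499)) + 0 = 1/(-16489) + 0 = -1/16489 + 0 = -1/16489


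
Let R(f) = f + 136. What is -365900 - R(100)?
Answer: -366136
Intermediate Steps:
R(f) = 136 + f
-365900 - R(100) = -365900 - (136 + 100) = -365900 - 1*236 = -365900 - 236 = -366136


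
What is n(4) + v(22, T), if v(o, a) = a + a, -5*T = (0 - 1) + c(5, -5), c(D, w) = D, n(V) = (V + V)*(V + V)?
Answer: 312/5 ≈ 62.400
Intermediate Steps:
n(V) = 4*V**2 (n(V) = (2*V)*(2*V) = 4*V**2)
T = -4/5 (T = -((0 - 1) + 5)/5 = -(-1 + 5)/5 = -1/5*4 = -4/5 ≈ -0.80000)
v(o, a) = 2*a
n(4) + v(22, T) = 4*4**2 + 2*(-4/5) = 4*16 - 8/5 = 64 - 8/5 = 312/5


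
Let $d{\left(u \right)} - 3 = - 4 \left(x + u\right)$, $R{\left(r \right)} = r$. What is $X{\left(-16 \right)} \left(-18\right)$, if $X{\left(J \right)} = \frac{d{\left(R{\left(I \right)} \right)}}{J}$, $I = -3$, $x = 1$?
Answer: $\frac{99}{8} \approx 12.375$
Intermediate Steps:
$d{\left(u \right)} = -1 - 4 u$ ($d{\left(u \right)} = 3 - 4 \left(1 + u\right) = 3 - \left(4 + 4 u\right) = -1 - 4 u$)
$X{\left(J \right)} = \frac{11}{J}$ ($X{\left(J \right)} = \frac{-1 - -12}{J} = \frac{-1 + 12}{J} = \frac{11}{J}$)
$X{\left(-16 \right)} \left(-18\right) = \frac{11}{-16} \left(-18\right) = 11 \left(- \frac{1}{16}\right) \left(-18\right) = \left(- \frac{11}{16}\right) \left(-18\right) = \frac{99}{8}$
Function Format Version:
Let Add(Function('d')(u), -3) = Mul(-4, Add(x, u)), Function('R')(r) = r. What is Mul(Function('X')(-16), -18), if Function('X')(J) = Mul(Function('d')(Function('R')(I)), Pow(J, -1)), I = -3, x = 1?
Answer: Rational(99, 8) ≈ 12.375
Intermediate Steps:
Function('d')(u) = Add(-1, Mul(-4, u)) (Function('d')(u) = Add(3, Mul(-4, Add(1, u))) = Add(3, Add(-4, Mul(-4, u))) = Add(-1, Mul(-4, u)))
Function('X')(J) = Mul(11, Pow(J, -1)) (Function('X')(J) = Mul(Add(-1, Mul(-4, -3)), Pow(J, -1)) = Mul(Add(-1, 12), Pow(J, -1)) = Mul(11, Pow(J, -1)))
Mul(Function('X')(-16), -18) = Mul(Mul(11, Pow(-16, -1)), -18) = Mul(Mul(11, Rational(-1, 16)), -18) = Mul(Rational(-11, 16), -18) = Rational(99, 8)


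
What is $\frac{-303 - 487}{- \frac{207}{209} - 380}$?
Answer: $\frac{165110}{79627} \approx 2.0735$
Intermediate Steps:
$\frac{-303 - 487}{- \frac{207}{209} - 380} = - \frac{790}{\left(-207\right) \frac{1}{209} - 380} = - \frac{790}{- \frac{207}{209} - 380} = - \frac{790}{- \frac{79627}{209}} = \left(-790\right) \left(- \frac{209}{79627}\right) = \frac{165110}{79627}$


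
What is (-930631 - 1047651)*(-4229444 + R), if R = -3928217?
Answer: 16138153918402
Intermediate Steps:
(-930631 - 1047651)*(-4229444 + R) = (-930631 - 1047651)*(-4229444 - 3928217) = -1978282*(-8157661) = 16138153918402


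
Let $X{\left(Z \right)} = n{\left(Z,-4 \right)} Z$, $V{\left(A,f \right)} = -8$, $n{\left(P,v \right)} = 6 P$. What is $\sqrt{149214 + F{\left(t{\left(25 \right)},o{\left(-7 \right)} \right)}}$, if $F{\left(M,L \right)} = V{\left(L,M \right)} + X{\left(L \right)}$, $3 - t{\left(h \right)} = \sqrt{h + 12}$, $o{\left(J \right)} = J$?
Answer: $10 \sqrt{1495} \approx 386.65$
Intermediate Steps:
$X{\left(Z \right)} = 6 Z^{2}$ ($X{\left(Z \right)} = 6 Z Z = 6 Z^{2}$)
$t{\left(h \right)} = 3 - \sqrt{12 + h}$ ($t{\left(h \right)} = 3 - \sqrt{h + 12} = 3 - \sqrt{12 + h}$)
$F{\left(M,L \right)} = -8 + 6 L^{2}$
$\sqrt{149214 + F{\left(t{\left(25 \right)},o{\left(-7 \right)} \right)}} = \sqrt{149214 - \left(8 - 6 \left(-7\right)^{2}\right)} = \sqrt{149214 + \left(-8 + 6 \cdot 49\right)} = \sqrt{149214 + \left(-8 + 294\right)} = \sqrt{149214 + 286} = \sqrt{149500} = 10 \sqrt{1495}$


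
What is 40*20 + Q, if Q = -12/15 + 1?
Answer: 4001/5 ≈ 800.20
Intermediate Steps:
Q = ⅕ (Q = -12*1/15 + 1 = -⅘ + 1 = ⅕ ≈ 0.20000)
40*20 + Q = 40*20 + ⅕ = 800 + ⅕ = 4001/5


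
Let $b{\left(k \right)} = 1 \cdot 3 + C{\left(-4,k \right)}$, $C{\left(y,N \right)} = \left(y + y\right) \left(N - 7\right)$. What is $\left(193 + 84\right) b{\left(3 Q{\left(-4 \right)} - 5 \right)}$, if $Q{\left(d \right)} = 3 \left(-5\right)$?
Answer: $127143$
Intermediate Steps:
$Q{\left(d \right)} = -15$
$C{\left(y,N \right)} = 2 y \left(-7 + N\right)$ ($C{\left(y,N \right)} = 2 y \left(N - 7\right) = 2 y \left(-7 + N\right)$)
$b{\left(k \right)} = 59 - 8 k$ ($b{\left(k \right)} = 1 \cdot 3 + 2 \left(-4\right) \left(-7 + k\right) = 3 - \left(-56 + 8 k\right) = 59 - 8 k$)
$\left(193 + 84\right) b{\left(3 Q{\left(-4 \right)} - 5 \right)} = \left(193 + 84\right) \left(59 - 8 \left(3 \left(-15\right) - 5\right)\right) = 277 \left(59 - 8 \left(-45 - 5\right)\right) = 277 \left(59 - -400\right) = 277 \left(59 + 400\right) = 277 \cdot 459 = 127143$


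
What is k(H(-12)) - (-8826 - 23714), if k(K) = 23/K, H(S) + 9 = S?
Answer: 683317/21 ≈ 32539.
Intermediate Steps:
H(S) = -9 + S
k(H(-12)) - (-8826 - 23714) = 23/(-9 - 12) - (-8826 - 23714) = 23/(-21) - 1*(-32540) = 23*(-1/21) + 32540 = -23/21 + 32540 = 683317/21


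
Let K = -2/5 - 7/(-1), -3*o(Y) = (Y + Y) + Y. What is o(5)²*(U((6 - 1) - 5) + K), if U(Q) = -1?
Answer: 140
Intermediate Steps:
o(Y) = -Y (o(Y) = -((Y + Y) + Y)/3 = -(2*Y + Y)/3 = -Y)
K = 33/5 (K = -2*⅕ - 7*(-1) = -⅖ + 7 = 33/5 ≈ 6.6000)
o(5)²*(U((6 - 1) - 5) + K) = (-1*5)²*(-1 + 33/5) = (-5)²*(28/5) = 25*(28/5) = 140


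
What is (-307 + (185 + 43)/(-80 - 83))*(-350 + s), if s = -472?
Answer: 41321118/163 ≈ 2.5350e+5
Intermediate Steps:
(-307 + (185 + 43)/(-80 - 83))*(-350 + s) = (-307 + (185 + 43)/(-80 - 83))*(-350 - 472) = (-307 + 228/(-163))*(-822) = (-307 + 228*(-1/163))*(-822) = (-307 - 228/163)*(-822) = -50269/163*(-822) = 41321118/163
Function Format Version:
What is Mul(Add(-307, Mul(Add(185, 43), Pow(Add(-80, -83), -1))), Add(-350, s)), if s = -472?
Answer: Rational(41321118, 163) ≈ 2.5350e+5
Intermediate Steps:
Mul(Add(-307, Mul(Add(185, 43), Pow(Add(-80, -83), -1))), Add(-350, s)) = Mul(Add(-307, Mul(Add(185, 43), Pow(Add(-80, -83), -1))), Add(-350, -472)) = Mul(Add(-307, Mul(228, Pow(-163, -1))), -822) = Mul(Add(-307, Mul(228, Rational(-1, 163))), -822) = Mul(Add(-307, Rational(-228, 163)), -822) = Mul(Rational(-50269, 163), -822) = Rational(41321118, 163)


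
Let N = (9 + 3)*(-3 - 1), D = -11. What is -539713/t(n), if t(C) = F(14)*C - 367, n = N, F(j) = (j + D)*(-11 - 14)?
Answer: -539713/3233 ≈ -166.94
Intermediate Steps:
F(j) = 275 - 25*j (F(j) = (j - 11)*(-11 - 14) = (-11 + j)*(-25) = 275 - 25*j)
N = -48 (N = 12*(-4) = -48)
n = -48
t(C) = -367 - 75*C (t(C) = (275 - 25*14)*C - 367 = (275 - 350)*C - 367 = -75*C - 367 = -367 - 75*C)
-539713/t(n) = -539713/(-367 - 75*(-48)) = -539713/(-367 + 3600) = -539713/3233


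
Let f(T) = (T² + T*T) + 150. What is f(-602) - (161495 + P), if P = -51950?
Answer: 615413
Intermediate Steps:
f(T) = 150 + 2*T² (f(T) = (T² + T²) + 150 = 2*T² + 150 = 150 + 2*T²)
f(-602) - (161495 + P) = (150 + 2*(-602)²) - (161495 - 51950) = (150 + 2*362404) - 1*109545 = (150 + 724808) - 109545 = 724958 - 109545 = 615413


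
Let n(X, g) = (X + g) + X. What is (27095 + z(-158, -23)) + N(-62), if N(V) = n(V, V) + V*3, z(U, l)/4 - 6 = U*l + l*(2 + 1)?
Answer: 41007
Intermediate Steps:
z(U, l) = 24 + 12*l + 4*U*l (z(U, l) = 24 + 4*(U*l + l*(2 + 1)) = 24 + 4*(U*l + l*3) = 24 + 4*(U*l + 3*l) = 24 + 4*(3*l + U*l) = 24 + (12*l + 4*U*l) = 24 + 12*l + 4*U*l)
n(X, g) = g + 2*X
N(V) = 6*V (N(V) = (V + 2*V) + V*3 = 3*V + 3*V = 6*V)
(27095 + z(-158, -23)) + N(-62) = (27095 + (24 + 12*(-23) + 4*(-158)*(-23))) + 6*(-62) = (27095 + (24 - 276 + 14536)) - 372 = (27095 + 14284) - 372 = 41379 - 372 = 41007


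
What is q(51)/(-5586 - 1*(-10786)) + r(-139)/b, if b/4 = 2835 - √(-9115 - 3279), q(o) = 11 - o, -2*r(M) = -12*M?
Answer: -42446147/523225235 - 417*I*√12394/16099238 ≈ -0.081124 - 0.0028836*I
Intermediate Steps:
r(M) = 6*M (r(M) = -(-6)*M = 6*M)
b = 11340 - 4*I*√12394 (b = 4*(2835 - √(-9115 - 3279)) = 4*(2835 - √(-12394)) = 4*(2835 - I*√12394) = 11340 - 4*I*√12394 ≈ 11340.0 - 445.31*I)
q(51)/(-5586 - 1*(-10786)) + r(-139)/b = (11 - 1*51)/(-5586 - 1*(-10786)) + (6*(-139))/(11340 - 4*I*√12394) = (11 - 51)/(-5586 + 10786) - 834/(11340 - 4*I*√12394) = -40/5200 - 834/(11340 - 4*I*√12394) = -40*1/5200 - 834/(11340 - 4*I*√12394) = -1/130 - 834/(11340 - 4*I*√12394)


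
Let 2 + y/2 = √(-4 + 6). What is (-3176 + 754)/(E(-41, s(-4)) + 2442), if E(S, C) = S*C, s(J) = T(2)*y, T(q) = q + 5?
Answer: -2173745/3057287 - 347557*√2/3057287 ≈ -0.87177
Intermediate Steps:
y = -4 + 2*√2 (y = -4 + 2*√(-4 + 6) = -4 + 2*√2 ≈ -1.1716)
T(q) = 5 + q
s(J) = -28 + 14*√2 (s(J) = (5 + 2)*(-4 + 2*√2) = 7*(-4 + 2*√2) = -28 + 14*√2)
E(S, C) = C*S
(-3176 + 754)/(E(-41, s(-4)) + 2442) = (-3176 + 754)/((-28 + 14*√2)*(-41) + 2442) = -2422/((1148 - 574*√2) + 2442) = -2422/(3590 - 574*√2)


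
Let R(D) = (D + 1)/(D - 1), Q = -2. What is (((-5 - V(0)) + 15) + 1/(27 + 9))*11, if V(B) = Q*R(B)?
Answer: 3179/36 ≈ 88.306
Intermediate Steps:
R(D) = (1 + D)/(-1 + D)
V(B) = -2*(1 + B)/(-1 + B)
(((-5 - V(0)) + 15) + 1/(27 + 9))*11 = (((-5 - 2*(-1 - 1*0)/(-1 + 0)) + 15) + 1/(27 + 9))*11 = (((-5 - 2*(-1 + 0)/(-1)) + 15) + 1/36)*11 = (((-5 - 2*(-1)*(-1)) + 15) + 1/36)*11 = (((-5 - 1*2) + 15) + 1/36)*11 = (((-5 - 2) + 15) + 1/36)*11 = ((-7 + 15) + 1/36)*11 = (8 + 1/36)*11 = (289/36)*11 = 3179/36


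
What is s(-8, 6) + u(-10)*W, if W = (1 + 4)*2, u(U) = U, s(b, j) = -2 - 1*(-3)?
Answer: -99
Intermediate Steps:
s(b, j) = 1 (s(b, j) = -2 + 3 = 1)
W = 10 (W = 5*2 = 10)
s(-8, 6) + u(-10)*W = 1 - 10*10 = 1 - 100 = -99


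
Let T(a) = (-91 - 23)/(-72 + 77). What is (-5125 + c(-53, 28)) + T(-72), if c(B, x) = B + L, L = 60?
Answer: -25704/5 ≈ -5140.8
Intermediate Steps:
c(B, x) = 60 + B (c(B, x) = B + 60 = 60 + B)
T(a) = -114/5
(-5125 + c(-53, 28)) + T(-72) = (-5125 + (60 - 53)) - 114/5 = (-5125 + 7) - 114/5 = -5118 - 114/5 = -25704/5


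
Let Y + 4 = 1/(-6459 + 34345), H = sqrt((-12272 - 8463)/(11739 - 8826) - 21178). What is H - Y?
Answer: 111543/27886 + I*sqrt(179767781337)/2913 ≈ 4.0 + 145.55*I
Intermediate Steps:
H = I*sqrt(179767781337)/2913 (H = sqrt(-20735/2913 - 21178) = sqrt(-61712249/2913) = I*sqrt(179767781337)/2913 ≈ 145.55*I)
Y = -111543/27886 (Y = -4 + 1/(-6459 + 34345) = -4 + 1/27886 = -111543/27886 ≈ -4.0000)
H - Y = I*sqrt(179767781337)/2913 - 1*(-111543/27886) = I*sqrt(179767781337)/2913 + 111543/27886 = 111543/27886 + I*sqrt(179767781337)/2913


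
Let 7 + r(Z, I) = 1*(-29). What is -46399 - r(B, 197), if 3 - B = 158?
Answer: -46363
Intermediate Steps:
B = -155 (B = 3 - 1*158 = 3 - 158 = -155)
r(Z, I) = -36 (r(Z, I) = -7 + 1*(-29) = -7 - 29 = -36)
-46399 - r(B, 197) = -46399 - 1*(-36) = -46399 + 36 = -46363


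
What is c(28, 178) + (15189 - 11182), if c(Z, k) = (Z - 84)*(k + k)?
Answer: -15929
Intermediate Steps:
c(Z, k) = 2*k*(-84 + Z) (c(Z, k) = (-84 + Z)*(2*k) = 2*k*(-84 + Z))
c(28, 178) + (15189 - 11182) = 2*178*(-84 + 28) + (15189 - 11182) = 2*178*(-56) + 4007 = -19936 + 4007 = -15929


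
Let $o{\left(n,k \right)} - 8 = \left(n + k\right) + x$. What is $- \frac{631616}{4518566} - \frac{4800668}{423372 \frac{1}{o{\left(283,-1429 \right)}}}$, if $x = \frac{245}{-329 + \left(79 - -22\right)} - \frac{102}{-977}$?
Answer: $\frac{687938114875114273193}{53267484249988164} \approx 12915.0$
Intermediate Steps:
$x = - \frac{216109}{222756}$ ($x = \frac{245}{-329 + \left(79 + 22\right)} - - \frac{102}{977} = \frac{245}{-329 + 101} + \frac{102}{977} = \frac{245}{-228} + \frac{102}{977} = 245 \left(- \frac{1}{228}\right) + \frac{102}{977} = - \frac{245}{228} + \frac{102}{977} = - \frac{216109}{222756} \approx -0.97016$)
$o{\left(n,k \right)} = \frac{1565939}{222756} + k + n$ ($o{\left(n,k \right)} = 8 - \left(\frac{216109}{222756} - k - n\right) = 8 + \left(- \frac{216109}{222756} + k + n\right) = \frac{1565939}{222756} + k + n$)
$- \frac{631616}{4518566} - \frac{4800668}{423372 \frac{1}{o{\left(283,-1429 \right)}}} = - \frac{631616}{4518566} - \frac{4800668}{423372 \frac{1}{\frac{1565939}{222756} - 1429 + 283}} = \left(-631616\right) \frac{1}{4518566} - \frac{4800668}{423372 \frac{1}{- \frac{253712437}{222756}}} = - \frac{315808}{2259283} - \frac{4800668}{423372 \left(- \frac{222756}{253712437}\right)} = - \frac{315808}{2259283} - \frac{4800668}{- \frac{94308653232}{253712437}} = - \frac{315808}{2259283} - - \frac{304497294376979}{23577163308} = - \frac{315808}{2259283} + \frac{304497294376979}{23577163308} = \frac{687938114875114273193}{53267484249988164}$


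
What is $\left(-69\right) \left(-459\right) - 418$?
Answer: $31253$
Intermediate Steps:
$\left(-69\right) \left(-459\right) - 418 = 31671 - 418 = 31253$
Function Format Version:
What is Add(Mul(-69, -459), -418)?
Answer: 31253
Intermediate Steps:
Add(Mul(-69, -459), -418) = Add(31671, -418) = 31253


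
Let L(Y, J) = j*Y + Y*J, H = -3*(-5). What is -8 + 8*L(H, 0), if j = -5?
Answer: -608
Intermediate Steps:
H = 15
L(Y, J) = -5*Y + J*Y (L(Y, J) = -5*Y + Y*J = -5*Y + J*Y)
-8 + 8*L(H, 0) = -8 + 8*(15*(-5 + 0)) = -8 + 8*(15*(-5)) = -8 + 8*(-75) = -8 - 600 = -608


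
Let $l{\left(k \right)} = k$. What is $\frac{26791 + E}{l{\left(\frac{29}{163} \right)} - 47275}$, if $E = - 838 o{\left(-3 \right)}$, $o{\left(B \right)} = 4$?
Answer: $- \frac{3820557}{7705796} \approx -0.4958$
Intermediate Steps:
$E = -3352$ ($E = \left(-838\right) 4 = -3352$)
$\frac{26791 + E}{l{\left(\frac{29}{163} \right)} - 47275} = \frac{26791 - 3352}{\frac{29}{163} - 47275} = \frac{23439}{29 \cdot \frac{1}{163} - 47275} = \frac{23439}{\frac{29}{163} - 47275} = \frac{23439}{- \frac{7705796}{163}} = 23439 \left(- \frac{163}{7705796}\right) = - \frac{3820557}{7705796}$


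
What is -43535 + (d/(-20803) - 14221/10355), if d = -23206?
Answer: -9378150396108/215415065 ≈ -43535.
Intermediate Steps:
-43535 + (d/(-20803) - 14221/10355) = -43535 + (-23206/(-20803) - 14221/10355) = -43535 + (-23206*(-1/20803) - 14221*1/10355) = -43535 + (23206/20803 - 14221/10355) = -43535 - 55541333/215415065 = -9378150396108/215415065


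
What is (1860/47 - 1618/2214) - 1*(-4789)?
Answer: 251187878/52029 ≈ 4827.8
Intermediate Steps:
(1860/47 - 1618/2214) - 1*(-4789) = (1860*(1/47) - 1618*1/2214) + 4789 = (1860/47 - 809/1107) + 4789 = 2020997/52029 + 4789 = 251187878/52029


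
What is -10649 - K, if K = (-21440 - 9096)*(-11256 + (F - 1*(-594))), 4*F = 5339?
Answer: -284827555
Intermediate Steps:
F = 5339/4 (F = (¼)*5339 = 5339/4 ≈ 1334.8)
K = 284816906 (K = (-21440 - 9096)*(-11256 + (5339/4 - 1*(-594))) = -30536*(-11256 + (5339/4 + 594)) = -30536*(-11256 + 7715/4) = -30536*(-37309/4) = 284816906)
-10649 - K = -10649 - 1*284816906 = -10649 - 284816906 = -284827555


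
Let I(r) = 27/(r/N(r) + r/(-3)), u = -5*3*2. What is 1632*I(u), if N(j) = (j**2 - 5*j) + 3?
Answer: 3866616/875 ≈ 4419.0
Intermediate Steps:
N(j) = 3 + j**2 - 5*j
u = -30 (u = -15*2 = -30)
I(r) = 27/(-r/3 + r/(3 + r**2 - 5*r)) (I(r) = 27/(r/(3 + r**2 - 5*r) + r/(-3)) = 27/(r/(3 + r**2 - 5*r) + r*(-1/3)) = 27/(r/(3 + r**2 - 5*r) - r/3) = 27/(-r/3 + r/(3 + r**2 - 5*r)))
1632*I(u) = 1632*(81*(-3 - 1*(-30)**2 + 5*(-30))/((-30)**2*(-5 - 30))) = 1632*(81*(1/900)*(-3 - 1*900 - 150)/(-35)) = 1632*(81*(1/900)*(-1/35)*(-3 - 900 - 150)) = 1632*(81*(1/900)*(-1/35)*(-1053)) = 1632*(9477/3500) = 3866616/875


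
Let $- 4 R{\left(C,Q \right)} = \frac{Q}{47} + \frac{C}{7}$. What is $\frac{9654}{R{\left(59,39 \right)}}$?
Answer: $- \frac{6352332}{1523} \approx -4170.9$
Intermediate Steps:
$R{\left(C,Q \right)} = - \frac{C}{28} - \frac{Q}{188}$ ($R{\left(C,Q \right)} = - \frac{\frac{Q}{47} + \frac{C}{7}}{4} = - \frac{\frac{C}{7} + \frac{Q}{47}}{4} = - \frac{C}{28} - \frac{Q}{188}$)
$\frac{9654}{R{\left(59,39 \right)}} = \frac{9654}{\left(- \frac{1}{28}\right) 59 - \frac{39}{188}} = \frac{9654}{- \frac{59}{28} - \frac{39}{188}} = \frac{9654}{- \frac{1523}{658}} = 9654 \left(- \frac{658}{1523}\right) = - \frac{6352332}{1523}$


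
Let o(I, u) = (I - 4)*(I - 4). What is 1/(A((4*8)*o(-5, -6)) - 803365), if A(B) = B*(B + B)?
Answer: 1/12633563 ≈ 7.9154e-8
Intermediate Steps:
o(I, u) = (-4 + I)² (o(I, u) = (-4 + I)*(-4 + I) = (-4 + I)²)
A(B) = 2*B² (A(B) = B*(2*B) = 2*B²)
1/(A((4*8)*o(-5, -6)) - 803365) = 1/(2*((4*8)*(-4 - 5)²)² - 803365) = 1/(2*(32*(-9)²)² - 803365) = 1/(2*(32*81)² - 803365) = 1/(2*2592² - 803365) = 1/(2*6718464 - 803365) = 1/(13436928 - 803365) = 1/12633563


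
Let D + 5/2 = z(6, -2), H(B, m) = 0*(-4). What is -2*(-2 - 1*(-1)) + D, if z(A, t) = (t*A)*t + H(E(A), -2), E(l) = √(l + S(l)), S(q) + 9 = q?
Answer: 47/2 ≈ 23.500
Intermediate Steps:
S(q) = -9 + q
E(l) = √(-9 + 2*l) (E(l) = √(l + (-9 + l)) = √(-9 + 2*l))
H(B, m) = 0
z(A, t) = A*t² (z(A, t) = (t*A)*t + 0 = (A*t)*t + 0 = A*t² + 0 = A*t²)
D = 43/2 (D = -5/2 + 6*(-2)² = -5/2 + 6*4 = -5/2 + 24 = 43/2 ≈ 21.500)
-2*(-2 - 1*(-1)) + D = -2*(-2 - 1*(-1)) + 43/2 = -2*(-2 + 1) + 43/2 = -2*(-1) + 43/2 = 2 + 43/2 = 47/2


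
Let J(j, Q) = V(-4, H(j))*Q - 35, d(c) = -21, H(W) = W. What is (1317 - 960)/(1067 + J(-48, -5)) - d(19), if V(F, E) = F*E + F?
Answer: 2289/92 ≈ 24.880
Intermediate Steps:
V(F, E) = F + E*F (V(F, E) = E*F + F = F + E*F)
J(j, Q) = -35 + Q*(-4 - 4*j) (J(j, Q) = (-4*(1 + j))*Q - 35 = (-4 - 4*j)*Q - 35 = Q*(-4 - 4*j) - 35 = -35 + Q*(-4 - 4*j))
(1317 - 960)/(1067 + J(-48, -5)) - d(19) = (1317 - 960)/(1067 + (-35 - 4*(-5)*(1 - 48))) - 1*(-21) = 357/(1067 + (-35 - 4*(-5)*(-47))) + 21 = 357/(1067 + (-35 - 940)) + 21 = 357/(1067 - 975) + 21 = 357/92 + 21 = 2289/92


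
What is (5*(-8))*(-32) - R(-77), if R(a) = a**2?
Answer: -4649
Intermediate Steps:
(5*(-8))*(-32) - R(-77) = (5*(-8))*(-32) - 1*(-77)**2 = -40*(-32) - 1*5929 = 1280 - 5929 = -4649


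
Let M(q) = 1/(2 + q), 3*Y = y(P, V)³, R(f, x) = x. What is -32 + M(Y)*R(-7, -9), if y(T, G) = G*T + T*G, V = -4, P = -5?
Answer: -2048219/64006 ≈ -32.000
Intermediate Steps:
y(T, G) = 2*G*T (y(T, G) = G*T + G*T = 2*G*T)
Y = 64000/3 (Y = (2*(-4)*(-5))³/3 = (⅓)*40³ = (⅓)*64000 = 64000/3 ≈ 21333.)
-32 + M(Y)*R(-7, -9) = -32 - 9/(2 + 64000/3) = -32 - 9/(64006/3) = -32 + (3/64006)*(-9) = -32 - 27/64006 = -2048219/64006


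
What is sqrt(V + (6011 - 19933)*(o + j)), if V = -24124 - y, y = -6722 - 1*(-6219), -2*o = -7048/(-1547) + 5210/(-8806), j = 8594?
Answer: 960*I*sqrt(425328184099)/57239 ≈ 10938.0*I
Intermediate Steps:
o = -226911/114478 (o = -(-7048/(-1547) + 5210/(-8806))/2 = -(-7048*(-1/1547) + 5210*(-1/8806))/2 = -(7048/1547 - 2605/4403)/2 = -1/2*226911/57239 = -226911/114478 ≈ -1.9821)
y = -503 (y = -6722 + 6219 = -503)
V = -23621 (V = -24124 - 1*(-503) = -24124 + 503 = -23621)
sqrt(V + (6011 - 19933)*(o + j)) = sqrt(-23621 + (6011 - 19933)*(-226911/114478 + 8594)) = sqrt(-23621 - 13922*983597021/114478) = sqrt(-23621 - 6846818863181/57239) = sqrt(-6848170905600/57239) = 960*I*sqrt(425328184099)/57239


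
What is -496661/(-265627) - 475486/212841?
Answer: -20592095821/56536316307 ≈ -0.36423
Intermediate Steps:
-496661/(-265627) - 475486/212841 = -496661*(-1/265627) - 475486*1/212841 = 496661/265627 - 475486/212841 = -20592095821/56536316307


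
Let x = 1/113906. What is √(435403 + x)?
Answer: √33427039516206/8762 ≈ 659.85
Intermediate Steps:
x = 1/113906 ≈ 8.7792e-6
√(435403 + x) = √(435403 + 1/113906) = √(49595014119/113906) = √33427039516206/8762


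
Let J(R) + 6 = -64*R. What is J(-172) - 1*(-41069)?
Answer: 52071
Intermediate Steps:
J(R) = -6 - 64*R
J(-172) - 1*(-41069) = (-6 - 64*(-172)) - 1*(-41069) = (-6 + 11008) + 41069 = 11002 + 41069 = 52071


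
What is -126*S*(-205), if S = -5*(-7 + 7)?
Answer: 0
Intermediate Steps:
S = 0 (S = -5*0 = 0)
-126*S*(-205) = -126*0*(-205) = 0*(-205) = 0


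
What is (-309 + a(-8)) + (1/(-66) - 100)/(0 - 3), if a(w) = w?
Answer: -56165/198 ≈ -283.66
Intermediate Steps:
(-309 + a(-8)) + (1/(-66) - 100)/(0 - 3) = (-309 - 8) + (1/(-66) - 100)/(0 - 3) = -317 + (-1/66 - 100)/(-3) = -317 - 6601/66*(-⅓) = -317 + 6601/198 = -56165/198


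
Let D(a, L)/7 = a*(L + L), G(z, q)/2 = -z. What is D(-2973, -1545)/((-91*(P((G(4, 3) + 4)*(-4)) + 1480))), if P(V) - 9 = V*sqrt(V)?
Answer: -9186570/20189 ≈ -455.03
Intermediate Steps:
G(z, q) = -2*z (G(z, q) = 2*(-z) = -2*z)
P(V) = 9 + V**(3/2) (P(V) = 9 + V*sqrt(V) = 9 + V**(3/2))
D(a, L) = 14*L*a (D(a, L) = 7*(a*(L + L)) = 7*(a*(2*L)) = 7*(2*L*a) = 14*L*a)
D(-2973, -1545)/((-91*(P((G(4, 3) + 4)*(-4)) + 1480))) = (14*(-1545)*(-2973))/((-91*((9 + ((-2*4 + 4)*(-4))**(3/2)) + 1480))) = 64305990/((-91*((9 + ((-8 + 4)*(-4))**(3/2)) + 1480))) = 64305990/((-91*((9 + (-4*(-4))**(3/2)) + 1480))) = 64305990/((-91*((9 + 16**(3/2)) + 1480))) = 64305990/((-91*((9 + 64) + 1480))) = 64305990/((-91*(73 + 1480))) = 64305990/((-91*1553)) = 64305990/(-141323) = 64305990*(-1/141323) = -9186570/20189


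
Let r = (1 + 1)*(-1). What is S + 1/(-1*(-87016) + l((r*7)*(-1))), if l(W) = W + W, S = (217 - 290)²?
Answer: 463857477/87044 ≈ 5329.0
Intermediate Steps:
S = 5329 (S = (-73)² = 5329)
r = -2 (r = 2*(-1) = -2)
l(W) = 2*W
S + 1/(-1*(-87016) + l((r*7)*(-1))) = 5329 + 1/(-1*(-87016) + 2*(-2*7*(-1))) = 5329 + 1/(87016 + 2*(-14*(-1))) = 5329 + 1/(87016 + 2*14) = 5329 + 1/(87016 + 28) = 5329 + 1/87044 = 463857477/87044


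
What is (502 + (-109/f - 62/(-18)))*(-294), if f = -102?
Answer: -7594657/51 ≈ -1.4891e+5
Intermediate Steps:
(502 + (-109/f - 62/(-18)))*(-294) = (502 + (-109/(-102) - 62/(-18)))*(-294) = (502 + (-109*(-1/102) - 62*(-1/18)))*(-294) = (502 + (109/102 + 31/9))*(-294) = (502 + 1381/306)*(-294) = (154993/306)*(-294) = -7594657/51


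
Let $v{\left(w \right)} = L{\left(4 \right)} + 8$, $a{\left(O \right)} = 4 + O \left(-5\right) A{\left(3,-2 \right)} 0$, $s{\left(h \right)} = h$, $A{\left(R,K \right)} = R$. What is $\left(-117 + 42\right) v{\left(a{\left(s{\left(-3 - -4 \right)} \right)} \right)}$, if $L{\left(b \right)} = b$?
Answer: $-900$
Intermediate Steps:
$a{\left(O \right)} = 4$ ($a{\left(O \right)} = 4 + O \left(-5\right) 3 \cdot 0 = 4 + - 5 O 3 \cdot 0 = 4 + - 15 O 0 = 4 + 0 = 4$)
$v{\left(w \right)} = 12$ ($v{\left(w \right)} = 4 + 8 = 12$)
$\left(-117 + 42\right) v{\left(a{\left(s{\left(-3 - -4 \right)} \right)} \right)} = \left(-117 + 42\right) 12 = \left(-75\right) 12 = -900$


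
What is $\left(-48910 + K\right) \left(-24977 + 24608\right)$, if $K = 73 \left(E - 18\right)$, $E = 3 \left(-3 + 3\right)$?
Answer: $18532656$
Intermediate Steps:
$E = 0$ ($E = 3 \cdot 0 = 0$)
$K = -1314$ ($K = 73 \left(0 - 18\right) = 73 \left(-18\right) = -1314$)
$\left(-48910 + K\right) \left(-24977 + 24608\right) = \left(-48910 - 1314\right) \left(-24977 + 24608\right) = \left(-50224\right) \left(-369\right) = 18532656$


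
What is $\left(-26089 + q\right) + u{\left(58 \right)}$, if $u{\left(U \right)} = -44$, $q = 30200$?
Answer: $4067$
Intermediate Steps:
$\left(-26089 + q\right) + u{\left(58 \right)} = \left(-26089 + 30200\right) - 44 = 4111 - 44 = 4067$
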